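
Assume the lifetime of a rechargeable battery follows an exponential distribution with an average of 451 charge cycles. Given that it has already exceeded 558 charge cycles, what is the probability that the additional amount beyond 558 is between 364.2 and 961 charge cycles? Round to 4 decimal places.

The rate is λ = 1/451 = 0.00221729 per charge cycle.
Memoryless: the residual past 558 is again Exp(λ).
P(364.2 < residual < 961) = e^(−λ·364.2) − e^(−λ·961) = 0.44595 − 0.11874 ≈ 0.3272.

0.3272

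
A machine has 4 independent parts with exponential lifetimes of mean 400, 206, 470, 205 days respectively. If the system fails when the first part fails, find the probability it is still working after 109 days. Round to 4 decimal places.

0.2090

The first failure time is exponential with rate Σλ_i = 1/400 + 1/206 + 1/470 + 1/205 = 0.0143601 per day.
P(min > 109) = e^(−0.0143601·109) = e^(−1.5652) ≈ 0.2090.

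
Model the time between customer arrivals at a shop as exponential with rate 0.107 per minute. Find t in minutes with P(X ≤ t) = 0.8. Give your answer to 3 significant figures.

15.0

Set 1 − e^(−λt) = 0.8, so t = −ln(0.2)/λ = 1.6094/0.107 ≈ 15.0415 minutes.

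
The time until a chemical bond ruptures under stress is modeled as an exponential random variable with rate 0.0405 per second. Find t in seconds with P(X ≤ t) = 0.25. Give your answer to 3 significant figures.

Set 1 − e^(−λt) = 0.25, so t = −ln(0.75)/λ = 0.28768/0.0405 ≈ 7.10326 seconds.

7.10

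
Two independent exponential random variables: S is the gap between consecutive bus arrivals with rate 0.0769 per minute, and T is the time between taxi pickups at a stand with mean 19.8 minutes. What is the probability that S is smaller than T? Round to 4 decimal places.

λ_1 = 0.0769, λ_2 = 1/19.8 = 0.0505051.
For independent exponentials, P(S < T) = λ_1/(λ_1+λ_2) = 0.0769/0.127405 ≈ 0.6036.

0.6036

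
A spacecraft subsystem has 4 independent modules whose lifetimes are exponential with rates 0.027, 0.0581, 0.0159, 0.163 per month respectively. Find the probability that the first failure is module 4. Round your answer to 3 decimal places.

The time to first failure is exponential with rate Σλ = 0.027 + 0.0581 + 0.0159 + 0.163 = 0.264.
P(module 4 first) = λ_4/Σλ = 0.163/0.264 ≈ 0.617.

0.617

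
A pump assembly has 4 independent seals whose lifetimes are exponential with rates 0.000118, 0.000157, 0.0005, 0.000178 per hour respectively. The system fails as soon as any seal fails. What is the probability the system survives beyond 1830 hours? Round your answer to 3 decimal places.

0.175

The time to first failure is exponential with rate Σλ = 0.000118 + 0.000157 + 0.0005 + 0.000178 = 0.000953.
P(min > 1830) = e^(−0.000953·1830) = e^(−1.744) ≈ 0.175.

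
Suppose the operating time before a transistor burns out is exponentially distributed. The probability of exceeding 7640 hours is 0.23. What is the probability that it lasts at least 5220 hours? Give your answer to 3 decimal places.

e^(−λ·7640) = 0.23 ⇒ λ = −ln(0.23)/7640 = 0.000192366.
P(X > 5220) = e^(−0.000192366·5220) = e^(−1.0042) ≈ 0.366.

0.366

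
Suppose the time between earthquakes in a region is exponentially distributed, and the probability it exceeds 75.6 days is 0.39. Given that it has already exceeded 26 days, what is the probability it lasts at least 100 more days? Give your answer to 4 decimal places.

From e^(−λ·75.6) = 0.39, λ = −ln(0.39)/75.6 = 0.0124551.
Memoryless: P(X > 26+100 | X > 26) = P(X > 100) = e^(−0.0124551·100) ≈ 0.2878.

0.2878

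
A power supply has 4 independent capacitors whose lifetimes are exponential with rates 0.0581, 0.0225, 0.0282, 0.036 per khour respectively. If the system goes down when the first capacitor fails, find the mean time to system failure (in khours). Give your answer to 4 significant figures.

6.906

The time to first failure is exponential with rate Σλ = 0.0581 + 0.0225 + 0.0282 + 0.036 = 0.1448.
E[min] = 1/Σλ = 1/0.1448 = 6.90608 khours.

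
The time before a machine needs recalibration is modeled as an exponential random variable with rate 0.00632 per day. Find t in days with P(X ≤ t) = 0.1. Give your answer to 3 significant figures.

16.7

Set 1 − e^(−λt) = 0.1, so t = −ln(0.9)/λ = 0.10536/0.00632 ≈ 16.671 days.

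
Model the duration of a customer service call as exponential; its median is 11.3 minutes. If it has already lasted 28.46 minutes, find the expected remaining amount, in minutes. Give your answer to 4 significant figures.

For an exponential, median = ln(2)/λ, so λ = ln 2 / 11.3 = 0.0613405 per minute.
By memorylessness, the remaining amount past any threshold is again Exp(λ) with mean 1/λ = 16.3025 minutes.

16.30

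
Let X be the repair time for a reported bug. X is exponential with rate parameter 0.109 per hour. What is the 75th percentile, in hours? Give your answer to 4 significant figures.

Set 1 − e^(−λt) = 0.75, so t = −ln(0.25)/λ = 1.3863/0.109 ≈ 12.7183 hours.

12.72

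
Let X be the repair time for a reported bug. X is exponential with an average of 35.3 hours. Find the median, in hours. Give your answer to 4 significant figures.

The rate is λ = 1/35.3 = 0.0283286 per hour.
Set 1 − e^(−λt) = 0.5, so t = −ln(0.5)/λ = 0.69315/0.0283286 ≈ 24.4681 hours.

24.47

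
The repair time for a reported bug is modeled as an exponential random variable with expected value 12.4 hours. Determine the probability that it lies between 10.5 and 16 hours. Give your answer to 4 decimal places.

0.1536

The rate is λ = 1/12.4 = 0.0806452 per hour.
P(10.5 < X < 16) = e^(−λ·10.5) − e^(−λ·16) = 0.42880 − 0.27518 ≈ 0.1536.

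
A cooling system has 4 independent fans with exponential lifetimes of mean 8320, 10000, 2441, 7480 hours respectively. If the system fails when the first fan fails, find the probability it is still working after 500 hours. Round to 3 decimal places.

0.683

The first failure time is exponential with rate Σλ_i = 1/8320 + 1/10000 + 1/2441 + 1/7480 = 0.00076355 per hour.
P(min > 500) = e^(−0.00076355·500) = e^(−0.38178) ≈ 0.683.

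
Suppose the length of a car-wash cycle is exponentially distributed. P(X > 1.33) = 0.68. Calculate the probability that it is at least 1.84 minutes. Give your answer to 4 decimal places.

0.5865

e^(−λ·1.33) = 0.68 ⇒ λ = −ln(0.68)/1.33 = 0.289972.
P(X > 1.84) = e^(−0.289972·1.84) = e^(−0.53355) ≈ 0.5865.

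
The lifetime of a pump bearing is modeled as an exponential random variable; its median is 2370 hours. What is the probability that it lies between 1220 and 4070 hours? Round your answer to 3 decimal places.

For an exponential, median = ln(2)/λ, so λ = ln 2 / 2370 = 0.000292467 per hour.
P(1220 < X < 4070) = e^(−λ·1220) − e^(−λ·4070) = 0.69991 − 0.30412 ≈ 0.396.

0.396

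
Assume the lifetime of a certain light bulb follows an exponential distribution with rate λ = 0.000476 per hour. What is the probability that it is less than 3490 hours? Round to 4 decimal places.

0.8101

P(X ≤ 3490) = 1 − e^(−λ·3490) = 1 − e^(−1.6612) ≈ 0.8101.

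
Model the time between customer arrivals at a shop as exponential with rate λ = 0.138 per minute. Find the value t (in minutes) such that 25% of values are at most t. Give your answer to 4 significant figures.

Set 1 − e^(−λt) = 0.25, so t = −ln(0.75)/λ = 0.28768/0.138 ≈ 2.08465 minutes.

2.085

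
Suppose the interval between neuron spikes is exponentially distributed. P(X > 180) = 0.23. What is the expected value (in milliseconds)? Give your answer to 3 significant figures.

122

e^(−λ·180) = 0.23 ⇒ λ = −ln(0.23)/180 = 0.00816487.
Mean = 1/λ = 122.476 milliseconds.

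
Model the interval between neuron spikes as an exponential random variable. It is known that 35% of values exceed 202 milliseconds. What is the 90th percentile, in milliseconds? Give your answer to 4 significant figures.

e^(−λ·202) = 0.35 ⇒ λ = −ln(0.35)/202 = 0.00519714.
90th percentile: 1 − e^(−λt) = 0.9, t = −ln(0.1)/λ = 443.049 milliseconds.

443.0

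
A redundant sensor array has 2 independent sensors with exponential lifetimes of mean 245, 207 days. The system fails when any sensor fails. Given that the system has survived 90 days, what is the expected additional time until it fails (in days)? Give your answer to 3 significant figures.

112

First-failure rate Σλ = 1/245 + 1/207 = 0.00891255.
By memorylessness the expected residual is 1/Σλ = 112.201 days, regardless of the 90 already elapsed.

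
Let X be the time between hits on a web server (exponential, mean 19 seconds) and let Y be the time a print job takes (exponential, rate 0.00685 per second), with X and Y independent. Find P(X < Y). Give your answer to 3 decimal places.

λ_1 = 1/19 = 0.0526316, λ_2 = 0.00685.
For independent exponentials, P(X < Y) = λ_1/(λ_1+λ_2) = 0.0526316/0.0594816 ≈ 0.885.

0.885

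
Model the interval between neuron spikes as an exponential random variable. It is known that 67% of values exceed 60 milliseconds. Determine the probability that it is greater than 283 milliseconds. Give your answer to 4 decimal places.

e^(−λ·60) = 0.67 ⇒ λ = −ln(0.67)/60 = 0.00667463.
P(X > 283) = e^(−0.00667463·283) = e^(−1.8889) ≈ 0.1512.

0.1512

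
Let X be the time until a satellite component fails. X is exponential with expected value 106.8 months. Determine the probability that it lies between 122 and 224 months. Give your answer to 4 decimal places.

The rate is λ = 1/106.8 = 0.0093633 per month.
P(122 < X < 224) = e^(−λ·122) − e^(−λ·224) = 0.31908 − 0.12278 ≈ 0.1963.

0.1963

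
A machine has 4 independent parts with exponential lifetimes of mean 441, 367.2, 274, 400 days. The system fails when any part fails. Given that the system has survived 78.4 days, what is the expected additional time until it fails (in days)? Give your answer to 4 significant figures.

First-failure rate Σλ = 1/441 + 1/367.2 + 1/274 + 1/400 = 0.0111405.
By memorylessness the expected residual is 1/Σλ = 89.7624 days, regardless of the 78.4 already elapsed.

89.76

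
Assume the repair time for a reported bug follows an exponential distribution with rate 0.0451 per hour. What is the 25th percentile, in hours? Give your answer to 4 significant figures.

Set 1 − e^(−λt) = 0.25, so t = −ln(0.75)/λ = 0.28768/0.0451 ≈ 6.37876 hours.

6.379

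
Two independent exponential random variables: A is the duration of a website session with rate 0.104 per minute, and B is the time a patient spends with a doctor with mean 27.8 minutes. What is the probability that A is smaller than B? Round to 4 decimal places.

0.7430

λ_1 = 0.104, λ_2 = 1/27.8 = 0.0359712.
For independent exponentials, P(A < B) = λ_1/(λ_1+λ_2) = 0.104/0.139971 ≈ 0.7430.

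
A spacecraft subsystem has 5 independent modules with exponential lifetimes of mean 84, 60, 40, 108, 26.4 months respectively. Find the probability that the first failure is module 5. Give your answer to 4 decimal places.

0.3761

Rates: λ_i = 1/mean_i → 0.0119048, 0.0166667, 0.025, 0.00925926, 0.0378788; Σλ = 0.100709.
P(module 5 first) = λ_5/Σλ = 0.0378788/0.100709 ≈ 0.3761.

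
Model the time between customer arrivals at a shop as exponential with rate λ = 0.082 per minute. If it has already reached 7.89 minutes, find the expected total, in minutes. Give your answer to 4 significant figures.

20.09

By memorylessness, E[X | X > 7.89] = 7.89 + 1/λ = 7.89 + 12.1951 = 20.0851 minutes.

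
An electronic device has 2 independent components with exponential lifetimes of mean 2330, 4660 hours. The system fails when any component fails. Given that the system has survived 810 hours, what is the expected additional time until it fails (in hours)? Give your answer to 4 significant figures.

1553

First-failure rate Σλ = 1/2330 + 1/4660 = 0.000643777.
By memorylessness the expected residual is 1/Σλ = 1553.33 hours, regardless of the 810 already elapsed.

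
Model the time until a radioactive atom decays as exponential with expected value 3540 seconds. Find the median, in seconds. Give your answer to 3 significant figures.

The rate is λ = 1/3540 = 0.000282486 per second.
Set 1 − e^(−λt) = 0.5, so t = −ln(0.5)/λ = 0.69315/0.000282486 ≈ 2453.74 seconds.

2450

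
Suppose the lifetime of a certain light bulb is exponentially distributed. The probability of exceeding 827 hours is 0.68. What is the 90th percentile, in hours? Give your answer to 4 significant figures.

4938

e^(−λ·827) = 0.68 ⇒ λ = −ln(0.68)/827 = 0.000466339.
90th percentile: 1 − e^(−λt) = 0.9, t = −ln(0.1)/λ = 4937.58 hours.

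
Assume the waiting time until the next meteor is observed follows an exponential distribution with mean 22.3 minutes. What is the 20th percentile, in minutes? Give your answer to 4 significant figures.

4.976

The rate is λ = 1/22.3 = 0.044843 per minute.
Set 1 − e^(−λt) = 0.2, so t = −ln(0.8)/λ = 0.22314/0.044843 ≈ 4.9761 minutes.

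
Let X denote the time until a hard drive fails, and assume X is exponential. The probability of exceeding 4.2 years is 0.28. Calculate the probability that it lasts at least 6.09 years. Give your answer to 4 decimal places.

e^(−λ·4.2) = 0.28 ⇒ λ = −ln(0.28)/4.2 = 0.303087.
P(X > 6.09) = e^(−0.303087·6.09) = e^(−1.8458) ≈ 0.1579.

0.1579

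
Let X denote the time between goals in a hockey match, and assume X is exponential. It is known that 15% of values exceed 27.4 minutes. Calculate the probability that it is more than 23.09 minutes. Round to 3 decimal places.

0.202

e^(−λ·27.4) = 0.15 ⇒ λ = −ln(0.15)/27.4 = 0.069238.
P(X > 23.09) = e^(−0.069238·23.09) = e^(−1.5987) ≈ 0.202.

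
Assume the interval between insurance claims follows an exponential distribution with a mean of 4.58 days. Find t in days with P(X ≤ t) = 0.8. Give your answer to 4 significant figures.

7.371

The rate is λ = 1/4.58 = 0.218341 per day.
Set 1 − e^(−λt) = 0.8, so t = −ln(0.2)/λ = 1.6094/0.218341 ≈ 7.37123 days.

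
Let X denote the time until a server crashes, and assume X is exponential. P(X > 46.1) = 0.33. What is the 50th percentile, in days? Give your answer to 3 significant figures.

e^(−λ·46.1) = 0.33 ⇒ λ = −ln(0.33)/46.1 = 0.0240491.
50th percentile: 1 − e^(−λt) = 0.5, t = −ln(0.5)/λ = 28.8222 days.

28.8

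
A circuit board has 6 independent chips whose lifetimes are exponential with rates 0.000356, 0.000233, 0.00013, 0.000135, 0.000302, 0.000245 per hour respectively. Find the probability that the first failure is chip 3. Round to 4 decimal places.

0.0928

The time to first failure is exponential with rate Σλ = 0.000356 + 0.000233 + 0.00013 + 0.000135 + 0.000302 + 0.000245 = 0.001401.
P(chip 3 first) = λ_3/Σλ = 0.00013/0.001401 ≈ 0.0928.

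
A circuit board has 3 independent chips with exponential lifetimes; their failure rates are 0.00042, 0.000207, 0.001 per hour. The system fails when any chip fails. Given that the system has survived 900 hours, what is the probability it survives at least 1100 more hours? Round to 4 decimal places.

Time to first failure ~ Exp(Σλ) with Σλ = 0.001627.
By memorylessness, P(T > 900+1100 | T > 900) = P(T > 1100) = e^(−0.001627·1100) ≈ 0.1670.

0.1670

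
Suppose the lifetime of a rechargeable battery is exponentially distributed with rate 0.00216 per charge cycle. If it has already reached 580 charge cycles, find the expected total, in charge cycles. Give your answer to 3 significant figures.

1040

By memorylessness, E[X | X > 580] = 580 + 1/λ = 580 + 462.963 = 1042.96 charge cycles.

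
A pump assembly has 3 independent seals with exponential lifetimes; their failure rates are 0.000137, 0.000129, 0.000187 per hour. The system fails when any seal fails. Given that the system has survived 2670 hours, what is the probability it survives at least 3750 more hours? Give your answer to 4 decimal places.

Time to first failure ~ Exp(Σλ) with Σλ = 0.000453.
By memorylessness, P(T > 2670+3750 | T > 2670) = P(T > 3750) = e^(−0.000453·3750) ≈ 0.1829.

0.1829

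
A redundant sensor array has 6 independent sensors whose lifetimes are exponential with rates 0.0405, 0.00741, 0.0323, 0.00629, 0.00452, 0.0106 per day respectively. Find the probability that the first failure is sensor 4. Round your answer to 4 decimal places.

0.0619

The time to first failure is exponential with rate Σλ = 0.0405 + 0.00741 + 0.0323 + 0.00629 + 0.00452 + 0.0106 = 0.10162.
P(sensor 4 first) = λ_4/Σλ = 0.00629/0.10162 ≈ 0.0619.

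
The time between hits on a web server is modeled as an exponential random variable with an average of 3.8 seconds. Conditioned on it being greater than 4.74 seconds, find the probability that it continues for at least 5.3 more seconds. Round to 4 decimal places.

The rate is λ = 1/3.8 = 0.263158 per second.
By the memoryless property, P(X > 4.74+5.3 | X > 4.74) = P(X > 5.3).
P(X > 5.3) = e^(−1.3947) ≈ 0.2479.

0.2479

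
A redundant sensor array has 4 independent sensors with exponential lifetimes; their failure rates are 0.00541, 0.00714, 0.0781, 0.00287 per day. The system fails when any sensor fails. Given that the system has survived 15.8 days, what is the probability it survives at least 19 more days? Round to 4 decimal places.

Time to first failure ~ Exp(Σλ) with Σλ = 0.09352.
By memorylessness, P(T > 15.8+19 | T > 15.8) = P(T > 19) = e^(−0.09352·19) ≈ 0.1692.

0.1692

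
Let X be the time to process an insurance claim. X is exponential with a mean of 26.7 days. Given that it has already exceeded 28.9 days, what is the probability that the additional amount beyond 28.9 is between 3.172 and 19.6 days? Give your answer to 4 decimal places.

The rate is λ = 1/26.7 = 0.0374532 per day.
Memoryless: the residual past 28.9 is again Exp(λ).
P(3.172 < residual < 19.6) = e^(−λ·3.172) − e^(−λ·19.6) = 0.88798 − 0.47995 ≈ 0.4080.

0.4080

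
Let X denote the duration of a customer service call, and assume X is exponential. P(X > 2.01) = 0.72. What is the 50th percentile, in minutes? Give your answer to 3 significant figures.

e^(−λ·2.01) = 0.72 ⇒ λ = −ln(0.72)/2.01 = 0.163435.
50th percentile: 1 − e^(−λt) = 0.5, t = −ln(0.5)/λ = 4.24112 minutes.

4.24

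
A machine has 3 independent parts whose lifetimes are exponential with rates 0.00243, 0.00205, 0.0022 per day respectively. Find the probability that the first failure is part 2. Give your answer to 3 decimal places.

The time to first failure is exponential with rate Σλ = 0.00243 + 0.00205 + 0.0022 = 0.00668.
P(part 2 first) = λ_2/Σλ = 0.00205/0.00668 ≈ 0.307.

0.307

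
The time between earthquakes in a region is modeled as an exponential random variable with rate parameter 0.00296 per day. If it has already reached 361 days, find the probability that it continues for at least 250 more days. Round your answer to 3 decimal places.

0.477

P(X > s+t | X > s) = e^(−λ(s+t))/e^(−λs) = e^(−λt), independent of s = 361.
P(X > 250) = e^(−0.74) ≈ 0.477.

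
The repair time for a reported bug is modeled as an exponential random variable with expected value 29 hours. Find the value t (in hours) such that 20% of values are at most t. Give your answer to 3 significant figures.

The rate is λ = 1/29 = 0.0344828 per hour.
Set 1 − e^(−λt) = 0.2, so t = −ln(0.8)/λ = 0.22314/0.0344828 ≈ 6.47116 hours.

6.47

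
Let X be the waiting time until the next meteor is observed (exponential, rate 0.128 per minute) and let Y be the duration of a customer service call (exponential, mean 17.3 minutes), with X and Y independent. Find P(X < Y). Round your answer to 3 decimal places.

λ_1 = 0.128, λ_2 = 1/17.3 = 0.0578035.
For independent exponentials, P(X < Y) = λ_1/(λ_1+λ_2) = 0.128/0.185803 ≈ 0.689.

0.689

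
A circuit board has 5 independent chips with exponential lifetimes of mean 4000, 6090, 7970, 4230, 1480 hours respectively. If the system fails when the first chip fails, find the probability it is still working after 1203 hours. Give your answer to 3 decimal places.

0.174

The first failure time is exponential with rate Σλ_i = 1/4000 + 1/6090 + 1/7970 + 1/4230 + 1/1480 = 0.00145176 per hour.
P(min > 1203) = e^(−0.00145176·1203) = e^(−1.7465) ≈ 0.174.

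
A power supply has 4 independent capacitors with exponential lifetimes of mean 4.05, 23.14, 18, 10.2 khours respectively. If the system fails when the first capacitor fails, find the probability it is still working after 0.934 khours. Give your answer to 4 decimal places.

0.6607

The first failure time is exponential with rate Σλ_i = 1/4.05 + 1/23.14 + 1/18 + 1/10.2 = 0.443724 per khour.
P(min > 0.934) = e^(−0.443724·0.934) = e^(−0.41444) ≈ 0.6607.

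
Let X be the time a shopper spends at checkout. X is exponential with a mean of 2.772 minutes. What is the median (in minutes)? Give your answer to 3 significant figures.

1.92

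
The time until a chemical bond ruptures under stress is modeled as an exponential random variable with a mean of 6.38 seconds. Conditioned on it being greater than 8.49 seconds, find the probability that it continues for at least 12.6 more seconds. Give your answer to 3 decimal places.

0.139

The rate is λ = 1/6.38 = 0.15674 per second.
The exponential is memoryless, so the remaining time is again Exp(λ): the condition X > 8.49 is irrelevant.
P(X > 12.6) = e^(−1.9749) ≈ 0.139.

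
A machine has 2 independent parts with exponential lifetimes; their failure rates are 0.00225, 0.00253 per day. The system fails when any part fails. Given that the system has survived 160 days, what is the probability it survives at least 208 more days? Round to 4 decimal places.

Time to first failure ~ Exp(Σλ) with Σλ = 0.00478.
By memorylessness, P(T > 160+208 | T > 160) = P(T > 208) = e^(−0.00478·208) ≈ 0.3700.

0.3700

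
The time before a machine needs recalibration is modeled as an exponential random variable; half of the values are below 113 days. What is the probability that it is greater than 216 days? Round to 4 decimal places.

For an exponential, median = ln(2)/λ, so λ = ln 2 / 113 = 0.00613405 per day.
P(X > 216) = e^(−λ·216) = e^(−1.325) ≈ 0.2658.

0.2658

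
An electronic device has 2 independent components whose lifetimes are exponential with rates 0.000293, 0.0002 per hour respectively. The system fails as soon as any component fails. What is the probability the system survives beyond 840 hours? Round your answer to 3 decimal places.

The time to first failure is exponential with rate Σλ = 0.000293 + 0.0002 = 0.000493.
P(min > 840) = e^(−0.000493·840) = e^(−0.41412) ≈ 0.661.

0.661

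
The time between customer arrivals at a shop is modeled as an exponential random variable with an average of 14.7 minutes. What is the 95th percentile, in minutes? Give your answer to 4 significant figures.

44.04

The rate is λ = 1/14.7 = 0.0680272 per minute.
Set 1 − e^(−λt) = 0.95, so t = −ln(0.05)/λ = 2.9957/0.0680272 ≈ 44.0373 minutes.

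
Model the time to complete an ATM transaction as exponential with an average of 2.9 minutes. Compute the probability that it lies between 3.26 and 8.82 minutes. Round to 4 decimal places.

The rate is λ = 1/2.9 = 0.344828 per minute.
P(3.26 < X < 8.82) = e^(−λ·3.26) − e^(−λ·8.82) = 0.32493 − 0.04777 ≈ 0.2772.

0.2772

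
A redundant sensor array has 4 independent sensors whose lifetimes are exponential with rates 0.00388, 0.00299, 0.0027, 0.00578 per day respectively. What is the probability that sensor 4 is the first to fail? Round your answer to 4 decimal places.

0.3765

The time to first failure is exponential with rate Σλ = 0.00388 + 0.00299 + 0.0027 + 0.00578 = 0.01535.
P(sensor 4 first) = λ_4/Σλ = 0.00578/0.01535 ≈ 0.3765.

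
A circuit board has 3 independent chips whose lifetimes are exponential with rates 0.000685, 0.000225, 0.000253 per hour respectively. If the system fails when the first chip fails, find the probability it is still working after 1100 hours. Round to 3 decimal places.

The time to first failure is exponential with rate Σλ = 0.000685 + 0.000225 + 0.000253 = 0.001163.
P(min > 1100) = e^(−0.001163·1100) = e^(−1.2793) ≈ 0.278.

0.278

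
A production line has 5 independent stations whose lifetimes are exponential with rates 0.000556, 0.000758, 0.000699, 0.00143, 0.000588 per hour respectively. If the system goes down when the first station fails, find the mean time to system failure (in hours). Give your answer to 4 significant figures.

248.1

The time to first failure is exponential with rate Σλ = 0.000556 + 0.000758 + 0.000699 + 0.00143 + 0.000588 = 0.004031.
E[min] = 1/Σλ = 1/0.004031 = 248.077 hours.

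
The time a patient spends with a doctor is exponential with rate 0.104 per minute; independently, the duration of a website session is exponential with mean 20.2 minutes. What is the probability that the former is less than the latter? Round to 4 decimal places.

λ_1 = 0.104, λ_2 = 1/20.2 = 0.049505.
For independent exponentials, P(the former < the latter) = λ_1/(λ_1+λ_2) = 0.104/0.153505 ≈ 0.6775.

0.6775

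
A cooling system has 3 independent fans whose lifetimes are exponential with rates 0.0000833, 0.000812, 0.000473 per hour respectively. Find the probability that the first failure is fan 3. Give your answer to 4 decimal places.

0.3457

The time to first failure is exponential with rate Σλ = 0.0000833 + 0.000812 + 0.000473 = 0.0013683.
P(fan 3 first) = λ_3/Σλ = 0.000473/0.0013683 ≈ 0.3457.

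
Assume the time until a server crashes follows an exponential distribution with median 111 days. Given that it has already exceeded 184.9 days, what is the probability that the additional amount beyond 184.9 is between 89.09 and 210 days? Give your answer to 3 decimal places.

For an exponential, median = ln(2)/λ, so λ = ln 2 / 111 = 0.00624457 per day.
Memoryless: the residual past 184.9 is again Exp(λ).
P(89.09 < residual < 210) = e^(−λ·89.09) − e^(−λ·210) = 0.57331 − 0.26945 ≈ 0.304.

0.304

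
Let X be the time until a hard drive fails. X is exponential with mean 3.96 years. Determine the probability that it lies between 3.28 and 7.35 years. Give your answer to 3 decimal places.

The rate is λ = 1/3.96 = 0.252525 per year.
P(3.28 < X < 7.35) = e^(−λ·3.28) − e^(−λ·7.35) = 0.43680 − 0.15629 ≈ 0.281.

0.281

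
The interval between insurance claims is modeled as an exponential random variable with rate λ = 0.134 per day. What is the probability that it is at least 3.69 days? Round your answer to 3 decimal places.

0.610

P(X > 3.69) = e^(−λ·3.69) = e^(−0.49446) ≈ 0.610.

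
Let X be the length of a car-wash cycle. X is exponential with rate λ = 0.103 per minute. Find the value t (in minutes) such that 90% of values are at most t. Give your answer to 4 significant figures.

Set 1 − e^(−λt) = 0.9, so t = −ln(0.1)/λ = 2.3026/0.103 ≈ 22.3552 minutes.

22.36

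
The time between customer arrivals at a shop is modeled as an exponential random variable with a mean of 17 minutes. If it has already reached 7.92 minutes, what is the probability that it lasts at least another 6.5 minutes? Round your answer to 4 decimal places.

0.6823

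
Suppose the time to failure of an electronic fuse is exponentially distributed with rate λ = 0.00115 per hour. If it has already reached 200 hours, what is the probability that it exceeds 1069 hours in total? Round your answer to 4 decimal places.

0.3681

By the memoryless property, P(X > 200+869 | X > 200) = P(X > 869).
P(X > 869) = e^(−0.99935) ≈ 0.3681.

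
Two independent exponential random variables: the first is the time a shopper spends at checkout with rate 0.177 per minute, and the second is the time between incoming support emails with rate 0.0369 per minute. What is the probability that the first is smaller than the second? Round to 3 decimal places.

0.827

λ_1 = 0.177, λ_2 = 0.0369.
For independent exponentials, P(the first < the second) = λ_1/(λ_1+λ_2) = 0.177/0.2139 ≈ 0.827.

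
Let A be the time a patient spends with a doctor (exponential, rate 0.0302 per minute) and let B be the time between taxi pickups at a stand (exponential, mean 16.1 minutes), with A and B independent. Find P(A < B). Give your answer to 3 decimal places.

0.327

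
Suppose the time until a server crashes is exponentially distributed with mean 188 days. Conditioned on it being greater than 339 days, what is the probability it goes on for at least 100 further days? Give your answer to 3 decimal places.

The rate is λ = 1/188 = 0.00531915 per day.
By the memoryless property, P(X > 339+100 | X > 339) = P(X > 100).
P(X > 100) = e^(−0.53191) ≈ 0.587.

0.587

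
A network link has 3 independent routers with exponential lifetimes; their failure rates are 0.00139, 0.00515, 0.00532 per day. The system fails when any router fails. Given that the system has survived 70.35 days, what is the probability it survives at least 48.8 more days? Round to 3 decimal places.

Time to first failure ~ Exp(Σλ) with Σλ = 0.01186.
By memorylessness, P(T > 70.35+48.8 | T > 70.35) = P(T > 48.8) = e^(−0.01186·48.8) ≈ 0.561.

0.561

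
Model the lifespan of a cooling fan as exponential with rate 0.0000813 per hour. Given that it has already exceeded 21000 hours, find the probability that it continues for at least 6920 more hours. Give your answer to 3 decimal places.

P(X > s+t | X > s) = e^(−λ(s+t))/e^(−λs) = e^(−λt), independent of s = 21000.
P(X > 6920) = e^(−0.5626) ≈ 0.570.

0.570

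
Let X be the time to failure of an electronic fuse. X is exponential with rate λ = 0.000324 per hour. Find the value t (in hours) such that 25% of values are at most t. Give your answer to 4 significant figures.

Set 1 − e^(−λt) = 0.25, so t = −ln(0.75)/λ = 0.28768/0.000324 ≈ 887.908 hours.

887.9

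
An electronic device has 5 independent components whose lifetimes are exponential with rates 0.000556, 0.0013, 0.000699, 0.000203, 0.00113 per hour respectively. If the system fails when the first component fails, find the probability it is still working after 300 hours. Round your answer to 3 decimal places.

0.311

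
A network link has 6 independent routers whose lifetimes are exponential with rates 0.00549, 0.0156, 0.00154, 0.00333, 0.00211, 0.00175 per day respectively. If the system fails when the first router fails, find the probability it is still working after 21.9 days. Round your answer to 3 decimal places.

0.520

The time to first failure is exponential with rate Σλ = 0.00549 + 0.0156 + 0.00154 + 0.00333 + 0.00211 + 0.00175 = 0.02982.
P(min > 21.9) = e^(−0.02982·21.9) = e^(−0.65306) ≈ 0.520.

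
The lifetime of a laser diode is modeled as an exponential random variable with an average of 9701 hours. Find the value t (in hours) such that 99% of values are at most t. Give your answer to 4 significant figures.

44670

The rate is λ = 1/9701 = 0.000103082 per hour.
Set 1 − e^(−λt) = 0.99, so t = −ln(0.01)/λ = 4.6052/0.000103082 ≈ 44674.8 hours.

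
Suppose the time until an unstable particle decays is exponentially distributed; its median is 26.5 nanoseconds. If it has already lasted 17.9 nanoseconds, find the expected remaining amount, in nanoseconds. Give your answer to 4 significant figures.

38.23

For an exponential, median = ln(2)/λ, so λ = ln 2 / 26.5 = 0.0261565 per nanosecond.
By memorylessness, the remaining amount past any threshold is again Exp(λ) with mean 1/λ = 38.2314 nanoseconds.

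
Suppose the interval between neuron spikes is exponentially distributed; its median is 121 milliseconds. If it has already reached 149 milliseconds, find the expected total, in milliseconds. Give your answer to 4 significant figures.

For an exponential, median = ln(2)/λ, so λ = ln 2 / 121 = 0.00572849 per millisecond.
By memorylessness, E[X | X > 149] = 149 + 1/λ = 149 + 174.566 = 323.566 milliseconds.

323.6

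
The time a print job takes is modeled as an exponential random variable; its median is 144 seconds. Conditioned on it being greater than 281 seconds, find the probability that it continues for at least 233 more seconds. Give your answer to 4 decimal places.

For an exponential, median = ln(2)/λ, so λ = ln 2 / 144 = 0.00481352 per second.
By the memoryless property, P(X > 281+233 | X > 281) = P(X > 233).
P(X > 233) = e^(−1.1216) ≈ 0.3258.

0.3258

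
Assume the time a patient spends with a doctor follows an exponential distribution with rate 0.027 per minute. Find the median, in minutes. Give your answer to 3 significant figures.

25.7

Set 1 − e^(−λt) = 0.5, so t = −ln(0.5)/λ = 0.69315/0.027 ≈ 25.6721 minutes.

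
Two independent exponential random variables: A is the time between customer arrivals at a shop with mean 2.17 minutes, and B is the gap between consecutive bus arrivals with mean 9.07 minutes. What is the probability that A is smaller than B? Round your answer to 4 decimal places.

0.8069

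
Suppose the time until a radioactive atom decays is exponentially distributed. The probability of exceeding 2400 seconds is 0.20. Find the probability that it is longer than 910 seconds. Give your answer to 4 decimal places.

0.5432

e^(−λ·2400) = 0.20 ⇒ λ = −ln(0.20)/2400 = 0.000670599.
P(X > 910) = e^(−0.000670599·910) = e^(−0.61025) ≈ 0.5432.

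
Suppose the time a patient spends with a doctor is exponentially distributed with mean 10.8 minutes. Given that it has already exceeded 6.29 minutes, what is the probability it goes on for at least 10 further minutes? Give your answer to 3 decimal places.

0.396

The rate is λ = 1/10.8 = 0.0925926 per minute.
By the memoryless property, P(X > 6.29+10 | X > 6.29) = P(X > 10).
P(X > 10) = e^(−0.92593) ≈ 0.396.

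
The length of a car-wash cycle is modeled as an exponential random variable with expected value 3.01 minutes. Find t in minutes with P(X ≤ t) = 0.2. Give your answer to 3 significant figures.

0.672

The rate is λ = 1/3.01 = 0.332226 per minute.
Set 1 − e^(−λt) = 0.2, so t = −ln(0.8)/λ = 0.22314/0.332226 ≈ 0.671662 minutes.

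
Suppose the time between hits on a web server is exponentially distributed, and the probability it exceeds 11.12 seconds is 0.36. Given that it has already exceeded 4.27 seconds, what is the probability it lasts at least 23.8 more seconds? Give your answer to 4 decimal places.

0.1123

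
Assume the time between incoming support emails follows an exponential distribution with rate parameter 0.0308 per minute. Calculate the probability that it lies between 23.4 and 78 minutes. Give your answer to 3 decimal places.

P(23.4 < X < 78) = e^(−λ·23.4) − e^(−λ·78) = 0.48640 − 0.09050 ≈ 0.396.

0.396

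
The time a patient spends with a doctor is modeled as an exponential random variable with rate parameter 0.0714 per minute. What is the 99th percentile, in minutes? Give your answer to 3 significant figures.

64.5

Set 1 − e^(−λt) = 0.99, so t = −ln(0.01)/λ = 4.6052/0.0714 ≈ 64.4982 minutes.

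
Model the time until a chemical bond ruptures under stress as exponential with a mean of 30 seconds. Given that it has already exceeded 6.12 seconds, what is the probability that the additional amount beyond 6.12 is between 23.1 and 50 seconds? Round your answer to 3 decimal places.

The rate is λ = 1/30 = 0.0333333 per second.
Memoryless: the residual past 6.12 is again Exp(λ).
P(23.1 < residual < 50) = e^(−λ·23.1) − e^(−λ·50) = 0.46301 − 0.18888 ≈ 0.274.

0.274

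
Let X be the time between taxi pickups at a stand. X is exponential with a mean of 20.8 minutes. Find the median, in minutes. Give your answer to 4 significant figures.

14.42

The rate is λ = 1/20.8 = 0.0480769 per minute.
Set 1 − e^(−λt) = 0.5, so t = −ln(0.5)/λ = 0.69315/0.0480769 ≈ 14.4175 minutes.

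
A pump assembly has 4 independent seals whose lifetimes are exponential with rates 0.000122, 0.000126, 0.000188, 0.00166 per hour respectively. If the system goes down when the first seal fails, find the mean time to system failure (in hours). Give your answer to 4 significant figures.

The time to first failure is exponential with rate Σλ = 0.000122 + 0.000126 + 0.000188 + 0.00166 = 0.002096.
E[min] = 1/Σλ = 1/0.002096 = 477.099 hours.

477.1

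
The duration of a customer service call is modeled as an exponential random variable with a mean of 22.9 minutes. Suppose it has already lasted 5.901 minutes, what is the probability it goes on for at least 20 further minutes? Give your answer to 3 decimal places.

0.418

The rate is λ = 1/22.9 = 0.0436681 per minute.
By the memoryless property, P(X > 5.901+20 | X > 5.901) = P(X > 20).
P(X > 20) = e^(−0.87336) ≈ 0.418.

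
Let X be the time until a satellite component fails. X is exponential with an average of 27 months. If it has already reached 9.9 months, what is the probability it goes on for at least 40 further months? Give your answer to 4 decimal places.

The rate is λ = 1/27 = 0.037037 per month.
By the memoryless property, P(X > 9.9+40 | X > 9.9) = P(X > 40).
P(X > 40) = e^(−1.4815) ≈ 0.2273.

0.2273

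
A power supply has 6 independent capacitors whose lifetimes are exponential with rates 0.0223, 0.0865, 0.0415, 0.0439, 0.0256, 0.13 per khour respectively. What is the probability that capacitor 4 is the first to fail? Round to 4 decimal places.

The time to first failure is exponential with rate Σλ = 0.0223 + 0.0865 + 0.0415 + 0.0439 + 0.0256 + 0.13 = 0.3498.
P(capacitor 4 first) = λ_4/Σλ = 0.0439/0.3498 ≈ 0.1255.

0.1255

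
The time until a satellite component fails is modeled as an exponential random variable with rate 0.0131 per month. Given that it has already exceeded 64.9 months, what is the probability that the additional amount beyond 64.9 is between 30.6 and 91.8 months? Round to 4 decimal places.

0.3693

Memoryless: the residual past 64.9 is again Exp(λ).
P(30.6 < residual < 91.8) = e^(−λ·30.6) − e^(−λ·91.8) = 0.66974 − 0.30042 ≈ 0.3693.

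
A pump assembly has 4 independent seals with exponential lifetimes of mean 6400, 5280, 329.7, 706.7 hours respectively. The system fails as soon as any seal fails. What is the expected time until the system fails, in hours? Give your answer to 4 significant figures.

208.6

The first failure time is exponential with rate Σλ_i = 1/6400 + 1/5280 + 1/329.7 + 1/706.7 = 0.00479373 per hour.
E[min] = 1/Σλ = 1/0.00479373 = 208.606 hours.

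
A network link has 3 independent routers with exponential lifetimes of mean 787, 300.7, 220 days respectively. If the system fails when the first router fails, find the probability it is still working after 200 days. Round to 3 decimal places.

The first failure time is exponential with rate Σλ_i = 1/787 + 1/300.7 + 1/220 = 0.00914168 per day.
P(min > 200) = e^(−0.00914168·200) = e^(−1.8283) ≈ 0.161.

0.161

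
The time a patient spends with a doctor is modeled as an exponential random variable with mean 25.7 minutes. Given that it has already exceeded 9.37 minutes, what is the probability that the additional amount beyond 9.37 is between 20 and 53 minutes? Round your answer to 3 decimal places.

The rate is λ = 1/25.7 = 0.0389105 per minute.
Memoryless: the residual past 9.37 is again Exp(λ).
P(20 < residual < 53) = e^(−λ·20) − e^(−λ·53) = 0.45923 − 0.12717 ≈ 0.332.

0.332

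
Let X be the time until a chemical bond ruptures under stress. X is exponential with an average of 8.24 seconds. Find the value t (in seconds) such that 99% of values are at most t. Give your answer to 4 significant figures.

37.95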